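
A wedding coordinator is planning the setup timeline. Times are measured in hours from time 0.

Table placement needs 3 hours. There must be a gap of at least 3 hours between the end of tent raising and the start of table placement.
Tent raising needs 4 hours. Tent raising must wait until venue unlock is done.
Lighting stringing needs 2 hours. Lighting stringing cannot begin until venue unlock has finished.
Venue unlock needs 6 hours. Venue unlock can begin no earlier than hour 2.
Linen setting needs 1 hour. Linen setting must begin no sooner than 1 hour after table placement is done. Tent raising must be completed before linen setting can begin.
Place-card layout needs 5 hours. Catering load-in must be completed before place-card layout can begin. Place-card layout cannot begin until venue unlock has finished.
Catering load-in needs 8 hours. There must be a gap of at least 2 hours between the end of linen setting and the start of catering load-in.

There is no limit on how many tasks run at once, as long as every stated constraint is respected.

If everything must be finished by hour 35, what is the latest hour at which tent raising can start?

Place-card layout has no dependents, so it just needs to finish by hour 35. Starting by 35 − 5 = hour 30 achieves that.
Catering load-in must finish before place-card layout (must start by hour 30). With an 8-hour duration, catering load-in must start by 30 − 8 = hour 22.
Linen setting feeds into catering load-in (must start by hour 22, minus 2-hour gap → hour 20); so linen setting must finish by hour 20 and therefore start by hour 19.
Table placement must finish before linen setting (must start by hour 19, minus 1-hour gap → hour 18). With a 3-hour duration, table placement must start by 18 − 3 = hour 15.
Tent raising feeds table placement (must start by hour 15, minus 3-hour gap → hour 12); linen setting (must start by hour 19). Taking the minimum, tent raising must finish by hour 12 and start by 12 − 4 = hour 8.

8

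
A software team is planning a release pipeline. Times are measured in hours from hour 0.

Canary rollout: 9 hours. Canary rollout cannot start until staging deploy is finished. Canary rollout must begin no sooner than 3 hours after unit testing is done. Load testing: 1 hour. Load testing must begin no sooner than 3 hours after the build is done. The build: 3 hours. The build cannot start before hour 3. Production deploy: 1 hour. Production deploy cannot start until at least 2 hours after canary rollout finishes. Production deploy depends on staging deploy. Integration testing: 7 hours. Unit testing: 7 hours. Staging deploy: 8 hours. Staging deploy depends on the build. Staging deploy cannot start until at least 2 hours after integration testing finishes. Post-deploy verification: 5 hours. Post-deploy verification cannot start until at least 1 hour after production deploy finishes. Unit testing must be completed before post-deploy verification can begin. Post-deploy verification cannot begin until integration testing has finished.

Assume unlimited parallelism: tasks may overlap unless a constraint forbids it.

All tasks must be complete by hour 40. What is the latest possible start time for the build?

Post-deploy verification has no dependents, so it just needs to finish by hour 40. Starting by 40 − 5 = hour 35 achieves that.
Since post-deploy verification (must start by hour 35, minus 1-hour gap → hour 34) depends on it, production deploy must finish by hour 34. Backing off its 1-hour duration gives a latest start of hour 33.
Canary rollout has to be done before production deploy (must start by hour 33, minus 2-hour gap → hour 31). That means finishing by hour 31, i.e. starting by 31 − 9 = hour 22.
Staging deploy has several dependents: canary rollout (must start by hour 22); production deploy (must start by hour 33). The earliest of those limits is hour 22, so staging deploy must start by 22 − 8 = hour 14.
Nothing follows load testing; the deadline of hour 40 is its only limit. It must start by 40 − 1 = hour 39.
The build feeds staging deploy (must start by hour 14); load testing (must start by hour 39, minus 3-hour gap → hour 36). Taking the minimum, the build must finish by hour 14 and start by 14 − 3 = hour 11.

11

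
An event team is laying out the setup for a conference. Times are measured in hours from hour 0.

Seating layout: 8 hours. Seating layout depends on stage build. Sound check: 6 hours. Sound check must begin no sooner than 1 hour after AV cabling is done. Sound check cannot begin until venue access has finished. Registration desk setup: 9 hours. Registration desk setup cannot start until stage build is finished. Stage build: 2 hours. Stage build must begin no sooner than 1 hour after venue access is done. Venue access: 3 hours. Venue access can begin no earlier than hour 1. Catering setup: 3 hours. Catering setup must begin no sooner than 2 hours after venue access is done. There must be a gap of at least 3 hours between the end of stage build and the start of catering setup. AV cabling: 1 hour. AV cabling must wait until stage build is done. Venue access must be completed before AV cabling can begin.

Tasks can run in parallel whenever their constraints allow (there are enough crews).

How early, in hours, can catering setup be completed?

Venue access cannot begin until its own release at hour 1. It runs from hour 1 to 1 + 3 = hour 4.
Stage build waits on venue access (finishes hour 4, plus 1-hour gap → hour 5), so it starts at hour 5 and finishes at 5 + 2 = hour 7.
Catering setup has to wait for venue access (finishes hour 4, plus 2-hour gap → hour 6); stage build (finishes hour 7, plus 3-hour gap → hour 10). The latest of these is hour 10, so catering setup runs hour 10 to 10 + 3 = hour 13.

13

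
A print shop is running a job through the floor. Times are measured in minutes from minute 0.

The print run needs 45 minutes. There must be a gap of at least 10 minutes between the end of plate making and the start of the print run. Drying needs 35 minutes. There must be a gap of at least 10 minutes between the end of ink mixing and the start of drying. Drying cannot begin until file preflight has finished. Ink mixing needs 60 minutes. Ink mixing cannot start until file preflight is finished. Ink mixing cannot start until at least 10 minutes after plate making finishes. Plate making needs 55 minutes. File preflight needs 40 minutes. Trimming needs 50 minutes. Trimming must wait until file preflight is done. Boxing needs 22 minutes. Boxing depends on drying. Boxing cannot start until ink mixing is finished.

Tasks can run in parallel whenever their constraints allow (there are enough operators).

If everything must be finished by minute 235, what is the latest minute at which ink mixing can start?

108

To finish by minute 235, boxing (duration 22) must start no later than minute 213.
Drying has to be done before boxing (must start by minute 213). That means finishing by minute 213, i.e. starting by 213 − 35 = minute 178.
Ink mixing must finish in time for drying (must start by minute 178, minus 10-minute gap → minute 168); boxing (must start by minute 213). The tightest is minute 168, so ink mixing must start by 168 − 60 = minute 108.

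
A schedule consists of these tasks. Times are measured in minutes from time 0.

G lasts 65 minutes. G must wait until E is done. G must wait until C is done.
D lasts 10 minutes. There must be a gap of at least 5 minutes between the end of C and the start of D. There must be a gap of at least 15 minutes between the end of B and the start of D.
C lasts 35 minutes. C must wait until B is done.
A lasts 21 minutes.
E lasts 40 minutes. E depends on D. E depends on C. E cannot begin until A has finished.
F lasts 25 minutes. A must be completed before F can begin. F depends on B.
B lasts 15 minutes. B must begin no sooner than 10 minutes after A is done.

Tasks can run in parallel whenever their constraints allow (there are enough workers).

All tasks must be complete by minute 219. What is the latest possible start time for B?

G must finish by minute 219; it takes 65 minutes, so it must start by 219 − 65 = minute 154.
E must finish before G (must start by minute 154). With a 40-minute duration, E must start by 154 − 40 = minute 114.
Since E (must start by minute 114) depends on it, D must finish by minute 114. Backing off its 10-minute duration gives a latest start of minute 104.
C feeds D (must start by minute 104, minus 5-minute gap → minute 99); E (must start by minute 114); G (must start by minute 154). Taking the minimum, C must finish by minute 99 and start by 99 − 35 = minute 64.
F must finish by minute 219; it takes 25 minutes, so it must start by 219 − 25 = minute 194.
B must finish in time for C (must start by minute 64); D (must start by minute 104, minus 15-minute gap → minute 89); F (must start by minute 194). The tightest is minute 64, so B must start by 64 − 15 = minute 49.

49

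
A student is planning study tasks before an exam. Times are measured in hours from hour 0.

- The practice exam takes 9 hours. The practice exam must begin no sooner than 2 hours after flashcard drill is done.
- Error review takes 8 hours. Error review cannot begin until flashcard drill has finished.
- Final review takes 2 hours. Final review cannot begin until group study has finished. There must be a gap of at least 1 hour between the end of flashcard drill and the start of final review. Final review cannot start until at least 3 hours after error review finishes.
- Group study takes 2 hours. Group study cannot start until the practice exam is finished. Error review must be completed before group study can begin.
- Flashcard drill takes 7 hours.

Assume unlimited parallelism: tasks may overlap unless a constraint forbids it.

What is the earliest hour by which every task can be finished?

Nothing blocks flashcard drill, so it runs from hour 0 to hour 7.
After flashcard drill (finishes hour 7), error review can start at hour 7 and finishes at hour 15.
The practice exam cannot begin until flashcard drill (finishes hour 7, plus 2-hour gap → hour 9). It runs from hour 9 to 9 + 9 = hour 18.
Group study cannot start until the practice exam (finishes hour 18); error review (finishes hour 15). The controlling bound is hour 18, so group study finishes at 18 + 2 = hour 20.
Final review cannot start until group study (finishes hour 20); flashcard drill (finishes hour 7, plus 1-hour gap → hour 8); error review (finishes hour 15, plus 3-hour gap → hour 18). The controlling bound is hour 20, so final review finishes at 20 + 2 = hour 22.
All tasks are finished once the last one completes. Finish times: Flashcard drill at 7, The practice exam at 18, Error review at 15, Group study at 20, Final review at 22. The latest is hour 22.

22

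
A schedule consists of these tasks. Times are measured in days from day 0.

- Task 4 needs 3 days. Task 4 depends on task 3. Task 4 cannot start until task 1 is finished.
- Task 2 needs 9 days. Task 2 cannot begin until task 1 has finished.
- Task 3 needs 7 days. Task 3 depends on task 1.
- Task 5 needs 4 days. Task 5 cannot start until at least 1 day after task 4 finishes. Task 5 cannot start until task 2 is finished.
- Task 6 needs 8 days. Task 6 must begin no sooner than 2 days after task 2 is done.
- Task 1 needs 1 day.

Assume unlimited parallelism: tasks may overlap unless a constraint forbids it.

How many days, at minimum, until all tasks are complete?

20

Nothing blocks task 1, so it runs from day 0 to day 1.
After task 1 (finishes day 1), task 3 can start at day 1 and finishes at day 8.
Task 4 has to wait for task 3 (finishes day 8); task 1 (finishes day 1). The latest of these is day 8, so task 4 runs day 8 to 8 + 3 = day 11.
After task 1 (finishes day 1), task 2 can start at day 1 and finishes at day 10.
Task 6 cannot begin until task 2 (finishes day 10, plus 2-day gap → day 12). It runs from day 12 to 12 + 8 = day 20.
Task 5 needs all of task 4 (finishes day 11, plus 1-day gap → day 12); task 2 (finishes day 10). That puts its earliest start at day 12; it finishes at 12 + 4 = day 16.
All tasks are finished once the last one completes. Finish times: Task 1 at 1, Task 2 at 10, Task 3 at 8, Task 4 at 11, Task 5 at 16, Task 6 at 20. The latest is day 20.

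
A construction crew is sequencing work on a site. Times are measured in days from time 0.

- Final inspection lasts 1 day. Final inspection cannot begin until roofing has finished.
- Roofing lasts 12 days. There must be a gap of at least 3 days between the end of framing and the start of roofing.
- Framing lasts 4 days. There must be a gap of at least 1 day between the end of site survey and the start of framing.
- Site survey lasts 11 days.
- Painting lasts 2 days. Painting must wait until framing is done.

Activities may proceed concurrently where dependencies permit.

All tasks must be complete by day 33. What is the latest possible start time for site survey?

1

To finish by day 33, final inspection (duration 1) must start no later than day 32.
Roofing has to be done before final inspection (must start by day 32). That means finishing by day 32, i.e. starting by 32 − 12 = day 20.
Painting has no dependents, so it just needs to finish by day 33. Starting by 33 − 2 = day 31 achieves that.
For framing: roofing (must start by day 20, minus 3-day gap → day 17); painting (must start by day 31). The most restrictive is day 17; with a 4-day duration, framing must start by day 13.
Site survey must finish before framing (must start by day 13, minus 1-day gap → day 12). With an 11-day duration, site survey must start by 12 − 11 = day 1.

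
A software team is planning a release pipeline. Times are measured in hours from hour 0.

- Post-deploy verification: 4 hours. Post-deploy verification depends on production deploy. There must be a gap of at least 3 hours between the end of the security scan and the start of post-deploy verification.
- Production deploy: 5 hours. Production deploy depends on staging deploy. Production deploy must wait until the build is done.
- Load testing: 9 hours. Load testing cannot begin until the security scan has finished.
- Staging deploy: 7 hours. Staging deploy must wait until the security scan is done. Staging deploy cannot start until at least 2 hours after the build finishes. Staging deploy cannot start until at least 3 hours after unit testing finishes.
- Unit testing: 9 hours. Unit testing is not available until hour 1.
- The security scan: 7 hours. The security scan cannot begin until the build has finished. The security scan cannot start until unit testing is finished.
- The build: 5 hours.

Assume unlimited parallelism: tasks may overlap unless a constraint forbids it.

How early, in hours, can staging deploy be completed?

24

Unit testing cannot begin until its own release at hour 1. It runs from hour 1 to 1 + 9 = hour 10.
The build can start immediately at hour 0; it finishes at hour 5.
The security scan has to wait for the build (finishes hour 5); unit testing (finishes hour 10). The latest of these is hour 10, so the security scan runs hour 10 to 10 + 7 = hour 17.
Staging deploy needs all of the security scan (finishes hour 17); the build (finishes hour 5, plus 2-hour gap → hour 7); unit testing (finishes hour 10, plus 3-hour gap → hour 13). That puts its earliest start at hour 17; it finishes at 17 + 7 = hour 24.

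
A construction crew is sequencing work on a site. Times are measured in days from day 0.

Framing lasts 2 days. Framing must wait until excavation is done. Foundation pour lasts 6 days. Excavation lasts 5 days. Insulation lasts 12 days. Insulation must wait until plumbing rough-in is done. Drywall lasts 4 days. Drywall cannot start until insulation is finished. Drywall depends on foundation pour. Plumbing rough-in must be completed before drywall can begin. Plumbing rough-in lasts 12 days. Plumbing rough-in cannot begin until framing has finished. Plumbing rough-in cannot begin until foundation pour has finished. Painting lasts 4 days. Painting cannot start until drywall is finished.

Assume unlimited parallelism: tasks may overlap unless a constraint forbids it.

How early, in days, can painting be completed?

39

Foundation pour can start immediately at day 0; it finishes at day 6.
Excavation can start immediately at day 0; it finishes at day 5.
Framing waits on excavation (finishes day 5), so it starts at day 5 and finishes at 5 + 2 = day 7.
Plumbing rough-in cannot start until framing (finishes day 7); foundation pour (finishes day 6). The controlling bound is day 7, so plumbing rough-in finishes at 7 + 12 = day 19.
Insulation cannot begin until plumbing rough-in (finishes day 19). It runs from day 19 to 19 + 12 = day 31.
Drywall has to wait for insulation (finishes day 31); foundation pour (finishes day 6); plumbing rough-in (finishes day 19). The latest of these is day 31, so drywall runs day 31 to 31 + 4 = day 35.
After drywall (finishes day 35), painting can start at day 35 and finishes at day 39.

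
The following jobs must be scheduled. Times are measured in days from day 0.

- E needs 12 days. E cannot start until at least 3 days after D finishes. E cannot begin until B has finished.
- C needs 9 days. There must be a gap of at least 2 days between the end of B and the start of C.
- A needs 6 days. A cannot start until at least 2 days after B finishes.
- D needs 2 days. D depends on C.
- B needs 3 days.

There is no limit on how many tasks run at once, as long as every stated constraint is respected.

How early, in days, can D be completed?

16

B has no prerequisites, so it starts at day 0 and finishes at day 3.
C cannot begin until B (finishes day 3, plus 2-day gap → day 5). It runs from day 5 to 5 + 9 = day 14.
After C (finishes day 14), D can start at day 14 and finishes at day 16.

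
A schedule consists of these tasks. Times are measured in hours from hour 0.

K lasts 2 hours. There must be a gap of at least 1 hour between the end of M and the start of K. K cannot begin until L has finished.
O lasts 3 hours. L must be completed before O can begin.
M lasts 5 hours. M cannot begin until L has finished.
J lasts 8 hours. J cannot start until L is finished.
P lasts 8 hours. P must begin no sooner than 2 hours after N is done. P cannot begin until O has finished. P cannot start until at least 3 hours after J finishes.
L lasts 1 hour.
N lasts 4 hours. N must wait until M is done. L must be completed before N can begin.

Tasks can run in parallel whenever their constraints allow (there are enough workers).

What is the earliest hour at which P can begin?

L can start immediately at hour 0; it finishes at hour 1.
O waits on L (finishes hour 1), so it starts at hour 1 and finishes at 1 + 3 = hour 4.
After L (finishes hour 1), M can start at hour 1 and finishes at hour 6.
N cannot start until M (finishes hour 6); L (finishes hour 1). The controlling bound is hour 6, so N finishes at 6 + 4 = hour 10.
After L (finishes hour 1), J can start at hour 1 and finishes at hour 9.
P waits on N (finishes hour 10, plus 2-hour gap → hour 12); O (finishes hour 4); J (finishes hour 9, plus 3-hour gap → hour 12). The latest of these is hour 12, which is the earliest P can start.

12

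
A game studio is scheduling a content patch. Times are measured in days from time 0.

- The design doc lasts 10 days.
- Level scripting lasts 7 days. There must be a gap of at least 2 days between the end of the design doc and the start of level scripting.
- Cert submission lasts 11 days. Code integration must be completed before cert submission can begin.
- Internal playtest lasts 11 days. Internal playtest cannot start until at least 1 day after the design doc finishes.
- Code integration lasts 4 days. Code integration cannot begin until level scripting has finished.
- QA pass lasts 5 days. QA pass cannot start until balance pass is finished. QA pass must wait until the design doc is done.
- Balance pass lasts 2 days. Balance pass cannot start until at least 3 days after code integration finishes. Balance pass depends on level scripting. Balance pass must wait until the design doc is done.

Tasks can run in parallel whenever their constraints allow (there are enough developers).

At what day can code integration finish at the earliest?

Nothing blocks the design doc, so it runs from day 0 to day 10.
Level scripting cannot begin until the design doc (finishes day 10, plus 2-day gap → day 12). It runs from day 12 to 12 + 7 = day 19.
Code integration cannot begin until level scripting (finishes day 19). It runs from day 19 to 19 + 4 = day 23.

23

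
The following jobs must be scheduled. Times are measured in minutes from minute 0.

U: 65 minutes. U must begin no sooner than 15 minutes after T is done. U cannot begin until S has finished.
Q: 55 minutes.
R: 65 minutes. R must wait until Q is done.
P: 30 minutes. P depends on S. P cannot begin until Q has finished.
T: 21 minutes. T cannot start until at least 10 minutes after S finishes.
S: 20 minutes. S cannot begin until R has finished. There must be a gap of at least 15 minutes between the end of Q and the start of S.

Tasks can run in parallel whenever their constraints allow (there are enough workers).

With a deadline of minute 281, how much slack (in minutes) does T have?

30

Q can start immediately at minute 0; it finishes at minute 55.
R cannot begin until Q (finishes minute 55). It runs from minute 55 to 55 + 65 = minute 120.
For S: R (finishes minute 120); Q (finishes minute 55, plus 15-minute gap → minute 70). Taking the maximum gives a start of minute 120, and it finishes at 120 + 20 = minute 140.
T waits on S (finishes minute 140, plus 10-minute gap → minute 150), so it starts at minute 150 and finishes at 150 + 21 = minute 171.

Working backward from the deadline:
To finish by minute 281, U (duration 65) must start no later than minute 216.
Since U (must start by minute 216, minus 15-minute gap → minute 201) depends on it, T must finish by minute 201. Backing off its 21-minute duration gives a latest start of minute 180.
So T can start as early as minute 150 and as late as minute 180, giving 180 − 150 = 30 minutes of slack.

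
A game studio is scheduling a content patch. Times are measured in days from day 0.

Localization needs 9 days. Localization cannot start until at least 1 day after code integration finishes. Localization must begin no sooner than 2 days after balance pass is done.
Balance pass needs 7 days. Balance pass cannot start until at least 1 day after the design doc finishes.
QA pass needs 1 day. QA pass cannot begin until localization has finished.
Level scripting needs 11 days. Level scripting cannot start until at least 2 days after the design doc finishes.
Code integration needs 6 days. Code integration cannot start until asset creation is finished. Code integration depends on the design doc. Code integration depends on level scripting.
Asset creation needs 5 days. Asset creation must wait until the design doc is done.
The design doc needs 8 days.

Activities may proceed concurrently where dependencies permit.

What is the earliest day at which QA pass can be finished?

38

Nothing blocks the design doc, so it runs from day 0 to day 8.
Balance pass cannot begin until the design doc (finishes day 8, plus 1-day gap → day 9). It runs from day 9 to 9 + 7 = day 16.
After the design doc (finishes day 8, plus 2-day gap → day 10), level scripting can start at day 10 and finishes at day 21.
Asset creation cannot begin until the design doc (finishes day 8). It runs from day 8 to 8 + 5 = day 13.
Code integration cannot start until asset creation (finishes day 13); the design doc (finishes day 8); level scripting (finishes day 21). The controlling bound is day 21, so code integration finishes at 21 + 6 = day 27.
Localization cannot start until code integration (finishes day 27, plus 1-day gap → day 28); balance pass (finishes day 16, plus 2-day gap → day 18). The controlling bound is day 28, so localization finishes at 28 + 9 = day 37.
After localization (finishes day 37), QA pass can start at day 37 and finishes at day 38.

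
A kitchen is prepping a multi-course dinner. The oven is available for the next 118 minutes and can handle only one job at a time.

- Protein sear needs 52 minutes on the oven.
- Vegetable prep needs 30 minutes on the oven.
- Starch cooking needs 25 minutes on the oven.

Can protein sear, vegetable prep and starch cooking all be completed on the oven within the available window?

Yes

Running back to back, the jobs need 52 + 30 + 25 = 107 minutes on the oven.
Since 107 ≤ 118, they fit within the window.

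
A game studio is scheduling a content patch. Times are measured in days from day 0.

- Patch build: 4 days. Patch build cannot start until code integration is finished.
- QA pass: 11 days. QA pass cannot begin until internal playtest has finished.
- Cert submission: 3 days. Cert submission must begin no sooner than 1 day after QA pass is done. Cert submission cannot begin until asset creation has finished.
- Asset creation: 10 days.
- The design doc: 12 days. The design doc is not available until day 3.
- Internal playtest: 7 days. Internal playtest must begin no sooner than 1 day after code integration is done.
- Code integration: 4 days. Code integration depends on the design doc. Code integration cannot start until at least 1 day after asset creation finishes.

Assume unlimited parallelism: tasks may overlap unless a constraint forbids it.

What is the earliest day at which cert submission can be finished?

42

Nothing blocks asset creation, so it runs from day 0 to day 10.
The design doc cannot begin until its own release at day 3. It runs from day 3 to 3 + 12 = day 15.
Code integration has to wait for the design doc (finishes day 15); asset creation (finishes day 10, plus 1-day gap → day 11). The latest of these is day 15, so code integration runs day 15 to 15 + 4 = day 19.
Internal playtest waits on code integration (finishes day 19, plus 1-day gap → day 20), so it starts at day 20 and finishes at 20 + 7 = day 27.
QA pass waits on internal playtest (finishes day 27), so it starts at day 27 and finishes at 27 + 11 = day 38.
Cert submission cannot start until QA pass (finishes day 38, plus 1-day gap → day 39); asset creation (finishes day 10). The controlling bound is day 39, so cert submission finishes at 39 + 3 = day 42.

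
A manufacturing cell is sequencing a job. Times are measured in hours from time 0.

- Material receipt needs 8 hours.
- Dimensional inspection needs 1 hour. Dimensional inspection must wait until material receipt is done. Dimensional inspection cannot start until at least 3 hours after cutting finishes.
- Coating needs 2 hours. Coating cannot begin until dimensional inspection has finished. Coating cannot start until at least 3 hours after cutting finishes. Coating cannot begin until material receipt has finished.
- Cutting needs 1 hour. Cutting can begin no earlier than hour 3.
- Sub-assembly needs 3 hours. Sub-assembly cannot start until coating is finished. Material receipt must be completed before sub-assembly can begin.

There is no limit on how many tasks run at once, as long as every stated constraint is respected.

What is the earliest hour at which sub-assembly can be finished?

14

After its own release at hour 3, cutting can start at hour 3 and finishes at hour 4.
Material receipt can start immediately at hour 0; it finishes at hour 8.
Dimensional inspection needs all of material receipt (finishes hour 8); cutting (finishes hour 4, plus 3-hour gap → hour 7). That puts its earliest start at hour 8; it finishes at 8 + 1 = hour 9.
Coating needs all of dimensional inspection (finishes hour 9); cutting (finishes hour 4, plus 3-hour gap → hour 7); material receipt (finishes hour 8). That puts its earliest start at hour 9; it finishes at 9 + 2 = hour 11.
Sub-assembly has to wait for coating (finishes hour 11); material receipt (finishes hour 8). The latest of these is hour 11, so sub-assembly runs hour 11 to 11 + 3 = hour 14.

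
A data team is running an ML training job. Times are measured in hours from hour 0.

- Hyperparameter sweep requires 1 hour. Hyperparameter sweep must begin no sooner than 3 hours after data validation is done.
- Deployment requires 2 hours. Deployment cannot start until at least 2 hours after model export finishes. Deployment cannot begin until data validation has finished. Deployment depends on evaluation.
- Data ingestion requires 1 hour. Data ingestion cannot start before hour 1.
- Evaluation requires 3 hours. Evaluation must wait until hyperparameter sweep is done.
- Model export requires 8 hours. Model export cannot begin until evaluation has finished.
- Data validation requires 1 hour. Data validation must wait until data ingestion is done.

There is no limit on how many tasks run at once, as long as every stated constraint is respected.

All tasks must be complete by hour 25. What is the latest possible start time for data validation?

Nothing follows deployment; the deadline of hour 25 is its only limit. It must start by 25 − 2 = hour 23.
Since deployment (must start by hour 23, minus 2-hour gap → hour 21) depends on it, model export must finish by hour 21. Backing off its 8-hour duration gives a latest start of hour 13.
Evaluation has several dependents: model export (must start by hour 13); deployment (must start by hour 23). The earliest of those limits is hour 13, so evaluation must start by 13 − 3 = hour 10.
Hyperparameter sweep must finish before evaluation (must start by hour 10). With a 1-hour duration, hyperparameter sweep must start by 10 − 1 = hour 9.
Data validation must finish in time for hyperparameter sweep (must start by hour 9, minus 3-hour gap → hour 6); deployment (must start by hour 23). The tightest is hour 6, so data validation must start by 6 − 1 = hour 5.

5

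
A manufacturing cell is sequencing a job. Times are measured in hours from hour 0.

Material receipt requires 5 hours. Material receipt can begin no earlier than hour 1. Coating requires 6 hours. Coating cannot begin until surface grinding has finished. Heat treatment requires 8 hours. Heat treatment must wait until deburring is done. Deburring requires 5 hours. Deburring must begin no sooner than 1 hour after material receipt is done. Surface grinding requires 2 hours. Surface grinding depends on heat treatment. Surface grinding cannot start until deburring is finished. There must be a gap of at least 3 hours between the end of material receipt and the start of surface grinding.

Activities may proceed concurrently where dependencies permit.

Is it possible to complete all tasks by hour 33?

After its own release at hour 1, material receipt can start at hour 1 and finishes at hour 6.
Deburring waits on material receipt (finishes hour 6, plus 1-hour gap → hour 7), so it starts at hour 7 and finishes at 7 + 5 = hour 12.
Heat treatment cannot begin until deburring (finishes hour 12). It runs from hour 12 to 12 + 8 = hour 20.
Surface grinding needs all of heat treatment (finishes hour 20); deburring (finishes hour 12); material receipt (finishes hour 6, plus 3-hour gap → hour 9). That puts its earliest start at hour 20; it finishes at 20 + 2 = hour 22.
After surface grinding (finishes hour 22), coating can start at hour 22 and finishes at hour 28.
Every task is finished by hour 28, which is no later than the deadline of 33, so the schedule is feasible.

Yes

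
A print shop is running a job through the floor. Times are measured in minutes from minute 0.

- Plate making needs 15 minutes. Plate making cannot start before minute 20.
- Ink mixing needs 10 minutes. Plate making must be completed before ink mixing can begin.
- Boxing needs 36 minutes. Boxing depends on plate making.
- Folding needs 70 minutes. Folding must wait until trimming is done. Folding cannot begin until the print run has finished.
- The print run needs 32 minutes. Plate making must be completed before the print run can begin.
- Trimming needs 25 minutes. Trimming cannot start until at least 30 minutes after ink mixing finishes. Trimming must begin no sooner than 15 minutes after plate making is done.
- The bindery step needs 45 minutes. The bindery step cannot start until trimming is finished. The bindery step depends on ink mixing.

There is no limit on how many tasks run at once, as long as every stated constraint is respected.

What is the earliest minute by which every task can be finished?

Plate making waits on its own release at minute 20, so it starts at minute 20 and finishes at 20 + 15 = minute 35.
After plate making (finishes minute 35), boxing can start at minute 35 and finishes at minute 71.
The print run cannot begin until plate making (finishes minute 35). It runs from minute 35 to 35 + 32 = minute 67.
Ink mixing waits on plate making (finishes minute 35), so it starts at minute 35 and finishes at 35 + 10 = minute 45.
Trimming cannot start until ink mixing (finishes minute 45, plus 30-minute gap → minute 75); plate making (finishes minute 35, plus 15-minute gap → minute 50). The controlling bound is minute 75, so trimming finishes at 75 + 25 = minute 100.
For the bindery step: trimming (finishes minute 100); ink mixing (finishes minute 45). Taking the maximum gives a start of minute 100, and it finishes at 100 + 45 = minute 145.
Folding needs all of trimming (finishes minute 100); the print run (finishes minute 67). That puts its earliest start at minute 100; it finishes at 100 + 70 = minute 170.
All tasks are finished once the last one completes. Finish times: Plate making at 35, Ink mixing at 45, The print run at 67, Trimming at 100, Folding at 170, The bindery step at 145, Boxing at 71. The latest is minute 170.

170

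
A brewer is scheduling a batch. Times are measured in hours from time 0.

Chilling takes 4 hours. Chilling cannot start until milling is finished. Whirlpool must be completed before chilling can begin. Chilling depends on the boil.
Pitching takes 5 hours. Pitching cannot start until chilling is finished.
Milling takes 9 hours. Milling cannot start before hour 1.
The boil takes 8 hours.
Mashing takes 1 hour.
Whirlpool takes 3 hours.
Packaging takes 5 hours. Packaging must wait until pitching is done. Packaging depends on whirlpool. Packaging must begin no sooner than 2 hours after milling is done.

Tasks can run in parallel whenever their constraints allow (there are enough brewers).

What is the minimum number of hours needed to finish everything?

24

Whirlpool can start immediately at hour 0; it finishes at hour 3.
The boil can start immediately at hour 0; it finishes at hour 8.
Nothing blocks mashing, so it runs from hour 0 to hour 1.
After its own release at hour 1, milling can start at hour 1 and finishes at hour 10.
Chilling cannot start until milling (finishes hour 10); whirlpool (finishes hour 3); the boil (finishes hour 8). The controlling bound is hour 10, so chilling finishes at 10 + 4 = hour 14.
Pitching waits on chilling (finishes hour 14), so it starts at hour 14 and finishes at 14 + 5 = hour 19.
Packaging has to wait for pitching (finishes hour 19); whirlpool (finishes hour 3); milling (finishes hour 10, plus 2-hour gap → hour 12). The latest of these is hour 19, so packaging runs hour 19 to 19 + 5 = hour 24.
All tasks are finished once the last one completes. Finish times: Milling at 10, Mashing at 1, The boil at 8, Whirlpool at 3, Chilling at 14, Pitching at 19, Packaging at 24. The latest is hour 24.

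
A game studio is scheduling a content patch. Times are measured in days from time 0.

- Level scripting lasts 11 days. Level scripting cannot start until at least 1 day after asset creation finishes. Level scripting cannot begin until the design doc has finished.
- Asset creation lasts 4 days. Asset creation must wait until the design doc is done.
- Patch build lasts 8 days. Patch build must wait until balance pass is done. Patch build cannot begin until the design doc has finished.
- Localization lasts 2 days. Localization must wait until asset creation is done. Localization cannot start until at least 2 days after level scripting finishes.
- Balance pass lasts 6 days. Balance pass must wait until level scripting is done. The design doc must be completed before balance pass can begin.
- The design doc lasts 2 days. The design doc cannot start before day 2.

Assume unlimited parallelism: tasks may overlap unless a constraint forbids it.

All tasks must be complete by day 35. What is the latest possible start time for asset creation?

Patch build has no dependents, so it just needs to finish by day 35. Starting by 35 − 8 = day 27 achieves that.
Balance pass feeds into patch build (must start by day 27); so balance pass must finish by day 27 and therefore start by day 21.
Localization must finish by day 35; it takes 2 days, so it must start by 35 − 2 = day 33.
For level scripting: balance pass (must start by day 21); localization (must start by day 33, minus 2-day gap → day 31). The most restrictive is day 21; with an 11-day duration, level scripting must start by day 10.
For asset creation: level scripting (must start by day 10, minus 1-day gap → day 9); localization (must start by day 33). The most restrictive is day 9; with a 4-day duration, asset creation must start by day 5.

5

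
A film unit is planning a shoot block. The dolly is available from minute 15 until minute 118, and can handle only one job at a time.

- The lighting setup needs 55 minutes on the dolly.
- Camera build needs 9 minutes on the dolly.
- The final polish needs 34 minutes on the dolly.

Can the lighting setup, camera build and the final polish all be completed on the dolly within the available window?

The dolly window is 118 − 15 = 103 minutes.
Running back to back, the jobs need 55 + 9 + 34 = 98 minutes on the dolly.
Since 98 ≤ 103, they fit within the window.

Yes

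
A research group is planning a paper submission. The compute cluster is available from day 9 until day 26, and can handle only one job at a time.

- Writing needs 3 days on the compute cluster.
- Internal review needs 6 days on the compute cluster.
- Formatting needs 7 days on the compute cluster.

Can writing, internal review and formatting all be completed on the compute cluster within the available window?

Yes

The compute cluster window is 26 − 9 = 17 days.
Running back to back, the jobs need 3 + 6 + 7 = 16 days on the compute cluster.
Since 16 ≤ 17, they fit within the window.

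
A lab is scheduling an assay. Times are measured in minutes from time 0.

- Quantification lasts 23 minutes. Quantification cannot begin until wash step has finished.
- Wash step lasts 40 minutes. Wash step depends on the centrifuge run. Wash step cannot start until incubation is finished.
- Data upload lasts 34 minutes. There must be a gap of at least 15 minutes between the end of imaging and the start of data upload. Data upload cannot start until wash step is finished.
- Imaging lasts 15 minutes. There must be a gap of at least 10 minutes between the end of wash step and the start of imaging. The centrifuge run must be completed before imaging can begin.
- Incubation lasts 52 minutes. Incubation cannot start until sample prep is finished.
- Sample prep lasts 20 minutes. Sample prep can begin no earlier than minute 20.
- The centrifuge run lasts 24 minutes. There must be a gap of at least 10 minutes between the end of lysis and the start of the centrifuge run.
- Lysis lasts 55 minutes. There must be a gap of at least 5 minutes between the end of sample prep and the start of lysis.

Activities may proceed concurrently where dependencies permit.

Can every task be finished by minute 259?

Yes

Sample prep waits on its own release at minute 20, so it starts at minute 20 and finishes at 20 + 20 = minute 40.
Incubation waits on sample prep (finishes minute 40), so it starts at minute 40 and finishes at 40 + 52 = minute 92.
After sample prep (finishes minute 40, plus 5-minute gap → minute 45), lysis can start at minute 45 and finishes at minute 100.
After lysis (finishes minute 100, plus 10-minute gap → minute 110), the centrifuge run can start at minute 110 and finishes at minute 134.
Wash step needs all of the centrifuge run (finishes minute 134); incubation (finishes minute 92). That puts its earliest start at minute 134; it finishes at 134 + 40 = minute 174.
Quantification cannot begin until wash step (finishes minute 174). It runs from minute 174 to 174 + 23 = minute 197.
For imaging: wash step (finishes minute 174, plus 10-minute gap → minute 184); the centrifuge run (finishes minute 134). Taking the maximum gives a start of minute 184, and it finishes at 184 + 15 = minute 199.
Data upload needs all of imaging (finishes minute 199, plus 15-minute gap → minute 214); wash step (finishes minute 174). That puts its earliest start at minute 214; it finishes at 214 + 34 = minute 248.
Every task is finished by minute 248, which is no later than the deadline of 259, so the schedule is feasible.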